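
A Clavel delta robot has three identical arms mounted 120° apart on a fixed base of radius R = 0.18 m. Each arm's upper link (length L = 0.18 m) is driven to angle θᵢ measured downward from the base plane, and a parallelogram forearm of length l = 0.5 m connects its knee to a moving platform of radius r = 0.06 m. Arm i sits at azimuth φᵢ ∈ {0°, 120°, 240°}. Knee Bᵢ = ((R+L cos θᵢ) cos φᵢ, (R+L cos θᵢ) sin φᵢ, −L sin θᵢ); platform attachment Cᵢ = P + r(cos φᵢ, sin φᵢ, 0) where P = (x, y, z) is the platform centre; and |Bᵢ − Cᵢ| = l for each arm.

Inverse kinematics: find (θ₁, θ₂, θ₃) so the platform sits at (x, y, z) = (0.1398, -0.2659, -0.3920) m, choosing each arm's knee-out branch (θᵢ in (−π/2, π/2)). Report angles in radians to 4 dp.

rotate P by −φ1: (0.1398, -0.2659, -0.3920)
  e−x'=-0.0198;  (l²−L²−(e−x')²−y'²−z²)/2L = -0.0199
  θ1 = atan2(B,A) + arccos(C/0.3925) = 0.0002
φ2=120.0° → target in arm frame (-0.3002, 0.0119)
  e−x'=0.4202;  (l²−L²−(e−x')²−y'²−z²)/2L = -0.3132
  γ=atan2(-0.3920,0.4202)=-0.7507;  ψ=arccos(-0.5450)=2.1472;  θ2=γ+ψ≈1.3965
rotate P by −φ3: (0.1604, 0.2540, -0.3920)
  A=-0.0404, B=-0.3920, C=(l²−L²−A²−y'²−z²)/(2L)=-0.0062
  √(A²+B²)=0.3941;  θ3 = -1.6734+1.5864 ≈ -0.0870

θ₁ = 0.0002, θ₂ = 1.3965, θ₃ = -0.0870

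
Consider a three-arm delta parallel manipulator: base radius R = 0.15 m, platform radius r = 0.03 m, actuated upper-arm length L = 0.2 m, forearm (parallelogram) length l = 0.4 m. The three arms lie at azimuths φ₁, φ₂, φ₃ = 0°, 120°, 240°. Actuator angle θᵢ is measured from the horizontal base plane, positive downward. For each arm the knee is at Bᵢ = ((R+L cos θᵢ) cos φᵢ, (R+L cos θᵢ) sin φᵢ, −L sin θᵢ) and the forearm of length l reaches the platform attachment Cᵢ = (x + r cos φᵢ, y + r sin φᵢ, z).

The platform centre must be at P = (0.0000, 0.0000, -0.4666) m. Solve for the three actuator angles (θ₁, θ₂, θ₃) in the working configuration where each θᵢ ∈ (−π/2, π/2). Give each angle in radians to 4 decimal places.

φ1=0.0° → target in arm frame (0.0000, 0.0000)
  e−x'=0.1200;  (l²−L²−(e−x')²−y'²−z²)/2L = -0.2803
  γ=atan2(-0.4666,0.1200)=-1.3191;  ψ=arccos(-0.5818)=2.1917;  θ1=γ+ψ≈0.8726
rotate P by −φ2: (0.0000, 0.0000, -0.4666)
  e−x'=0.1200;  (l²−L²−(e−x')²−y'²−z²)/2L = -0.2803
  γ=atan2(-0.4666,0.1200)=-1.3191;  ψ=arccos(-0.5818)=2.1917;  θ2=γ+ψ≈0.8726
arm 3 (φ=240.0°): x'=0.0000, y'=0.0000
  A=0.1200, B=-0.4666, C=(l²−L²−A²−y'²−z²)/(2L)=-0.2803
  θ3 = atan2(B,A) + arccos(C/0.4818) = 0.8726

θ₁ = 0.8726, θ₂ = 0.8726, θ₃ = 0.8726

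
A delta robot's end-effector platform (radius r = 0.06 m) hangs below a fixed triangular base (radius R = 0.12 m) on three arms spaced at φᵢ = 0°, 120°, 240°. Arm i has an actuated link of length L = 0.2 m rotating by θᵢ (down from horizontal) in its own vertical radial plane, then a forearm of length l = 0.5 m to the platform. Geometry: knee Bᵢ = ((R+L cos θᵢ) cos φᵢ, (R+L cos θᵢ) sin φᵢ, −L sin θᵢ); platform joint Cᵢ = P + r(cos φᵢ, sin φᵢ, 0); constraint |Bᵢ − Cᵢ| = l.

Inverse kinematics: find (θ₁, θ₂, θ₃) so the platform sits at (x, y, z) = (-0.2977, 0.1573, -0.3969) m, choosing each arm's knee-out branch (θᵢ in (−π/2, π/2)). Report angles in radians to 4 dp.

θ₁ = 1.2216, θ₂ = -0.3491, θ₃ = 0.5237

rotate P by −φ1: (-0.2977, 0.1573, -0.3969)
  e−x'=0.3577;  (l²−L²−(e−x')²−y'²−z²)/2L = -0.2506
  θ1 = atan2(B,A) + arccos(C/0.5343) = 1.2216
rotate P by −φ2: (0.2851, 0.1792, -0.3969)
  e−x'=-0.2251;  (l²−L²−(e−x')²−y'²−z²)/2L = -0.0757
  √(A²+B²)=0.4563;  θ2 = -2.0867+1.7375 ≈ -0.3491
arm 3 (φ=240.0°): x'=0.0126, y'=-0.3365
  A cos θ + B sin θ = C:  0.0474·cos θ + -0.3969·sin θ = -0.1575
  γ=atan2(-0.3969,0.0474)=-1.4520;  ψ=arccos(-0.3939)=1.9757;  θ3=γ+ψ≈0.5237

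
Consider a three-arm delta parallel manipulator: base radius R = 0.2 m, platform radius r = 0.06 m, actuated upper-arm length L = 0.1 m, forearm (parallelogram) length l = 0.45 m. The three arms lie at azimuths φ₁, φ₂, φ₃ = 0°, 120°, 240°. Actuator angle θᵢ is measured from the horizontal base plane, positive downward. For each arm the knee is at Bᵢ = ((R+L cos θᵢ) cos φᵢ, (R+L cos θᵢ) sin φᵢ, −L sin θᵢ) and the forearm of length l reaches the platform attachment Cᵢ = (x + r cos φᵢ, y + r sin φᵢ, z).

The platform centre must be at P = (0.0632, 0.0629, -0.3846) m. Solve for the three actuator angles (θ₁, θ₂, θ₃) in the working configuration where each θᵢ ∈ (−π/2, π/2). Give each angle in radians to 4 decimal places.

θ₁ = -0.2616, θ₂ = -0.0001, θ₃ = 0.6107

arm 1 (φ=0.0°): x'=0.0632, y'=0.0629
  e−x'=0.0768;  (l²−L²−(e−x')²−y'²−z²)/2L = 0.1736
  γ=atan2(-0.3846,0.0768)=-1.3737;  ψ=arccos(0.4427)=1.1121;  θ1=γ+ψ≈-0.2616
φ2=120.0° → target in arm frame (0.0229, -0.0862)
  A=0.1171, B=-0.3846, C=(l²−L²−A²−y'²−z²)/(2L)=0.1172
  θ2 = atan2(B,A) + arccos(C/0.4020) = -0.0001
arm 3 (φ=240.0°): x'=-0.0861, y'=0.0233
  e−x'=0.2261;  (l²−L²−(e−x')²−y'²−z²)/2L = -0.0353
  γ=atan2(-0.3846,0.2261)=-1.0394;  ψ=arccos(-0.0792)=1.6501;  θ3=γ+ψ≈0.6107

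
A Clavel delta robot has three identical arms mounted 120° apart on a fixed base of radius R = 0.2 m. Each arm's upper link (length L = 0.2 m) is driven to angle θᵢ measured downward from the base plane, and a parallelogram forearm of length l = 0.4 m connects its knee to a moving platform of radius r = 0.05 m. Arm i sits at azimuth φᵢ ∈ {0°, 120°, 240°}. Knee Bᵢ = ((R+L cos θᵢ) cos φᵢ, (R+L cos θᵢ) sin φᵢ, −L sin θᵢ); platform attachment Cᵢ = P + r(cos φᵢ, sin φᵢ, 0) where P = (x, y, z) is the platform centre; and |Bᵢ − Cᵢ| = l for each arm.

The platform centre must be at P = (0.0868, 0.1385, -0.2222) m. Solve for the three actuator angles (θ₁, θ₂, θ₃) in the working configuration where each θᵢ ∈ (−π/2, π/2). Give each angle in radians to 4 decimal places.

rotate P by −φ1: (0.0868, 0.1385, -0.2222)
  e−x'=0.0632;  (l²−L²−(e−x')²−y'²−z²)/2L = 0.1186
  γ=atan2(-0.2222,0.0632)=-1.2937;  ψ=arccos(0.5135)=1.0315;  θ1=γ+ψ≈-0.2622
φ2=120.0° → target in arm frame (0.0765, -0.1444)
  A=0.0735, B=-0.2222, C=(l²−L²−A²−y'²−z²)/(2L)=0.1109
  θ2 = atan2(B,A) + arccos(C/0.2340) = -0.1746
arm 3 (φ=240.0°): x'=-0.1633, y'=0.0059
  A cos θ + B sin θ = C:  0.3133·cos θ + -0.2222·sin θ = -0.0690
  √(A²+B²)=0.3841;  θ3 = -0.6168+1.7514 ≈ 1.1345

θ₁ = -0.2622, θ₂ = -0.1746, θ₃ = 1.1345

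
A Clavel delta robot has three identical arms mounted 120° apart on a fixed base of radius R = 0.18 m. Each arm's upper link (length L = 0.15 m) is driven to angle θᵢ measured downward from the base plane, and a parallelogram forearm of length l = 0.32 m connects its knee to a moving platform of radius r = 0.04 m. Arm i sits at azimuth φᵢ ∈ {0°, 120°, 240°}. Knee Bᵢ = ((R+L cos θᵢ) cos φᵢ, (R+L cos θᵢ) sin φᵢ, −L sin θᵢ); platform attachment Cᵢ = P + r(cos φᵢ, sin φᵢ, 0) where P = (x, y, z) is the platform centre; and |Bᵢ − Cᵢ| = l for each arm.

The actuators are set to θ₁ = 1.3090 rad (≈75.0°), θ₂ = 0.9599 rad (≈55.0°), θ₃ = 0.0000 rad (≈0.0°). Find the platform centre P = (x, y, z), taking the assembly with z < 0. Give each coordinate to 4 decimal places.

(-0.1018, -0.0874, -0.2715)

centre 1 = (0.1788·cos0.0°, 0.1788·sin0.0°, -0.1449) = (0.1788, 0.0000, -0.1449)
φ2=120.0°: virtual centre (-0.1130, 0.1958, -0.1229), radius l
φ3=240.0°: virtual centre (-0.1450, -0.2511, 0.0000), radius l
subtract pairs → two planes through P
linear system: -0.5837x+0.3915y = 0.0132−0.0440z; -0.6476x+-0.5023y = 0.0311−0.2898z
det = 0.5467;  x = -0.0344+0.2480z,  y = -0.0176+0.2572z
sphere 1 gives Az²+Bz+C=0 with A=1.1276, B=0.1750, C=-0.0356;  B²−4AC=0.1913;  roots -0.2715, 0.1163;  negative root z = -0.2715
x = -0.1018, y = -0.0874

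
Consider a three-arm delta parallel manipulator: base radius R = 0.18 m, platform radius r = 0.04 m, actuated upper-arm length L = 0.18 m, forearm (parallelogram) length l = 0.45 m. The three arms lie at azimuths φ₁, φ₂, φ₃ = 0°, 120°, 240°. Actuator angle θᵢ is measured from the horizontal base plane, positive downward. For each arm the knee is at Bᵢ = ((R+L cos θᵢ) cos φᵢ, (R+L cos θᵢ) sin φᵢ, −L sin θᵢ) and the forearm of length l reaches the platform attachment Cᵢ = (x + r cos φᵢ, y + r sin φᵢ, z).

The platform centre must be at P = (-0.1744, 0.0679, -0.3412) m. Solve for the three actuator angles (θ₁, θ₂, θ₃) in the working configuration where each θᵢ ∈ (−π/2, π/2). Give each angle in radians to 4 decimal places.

φ1=0.0° → target in arm frame (-0.1744, 0.0679)
  A=0.3144, B=-0.3412, C=(l²−L²−A²−y'²−z²)/(2L)=-0.1383
  θ1 = atan2(B,A) + arccos(C/0.4640) = 1.0471
rotate P by −φ2: (0.1460, 0.1171, -0.3412)
  A=-0.0060, B=-0.3412, C=(l²−L²−A²−y'²−z²)/(2L)=0.1109
  √(A²+B²)=0.3413;  θ2 = -1.5884+1.2397 ≈ -0.3487
rotate P by −φ3: (0.0284, -0.1850, -0.3412)
  A cos θ + B sin θ = C:  0.1116·cos θ + -0.3412·sin θ = 0.0195
  γ=atan2(-0.3412,0.1116)=-1.2547;  ψ=arccos(0.0542)=1.5165;  θ3=γ+ψ≈0.2619

θ₁ = 1.0471, θ₂ = -0.3487, θ₃ = 0.2619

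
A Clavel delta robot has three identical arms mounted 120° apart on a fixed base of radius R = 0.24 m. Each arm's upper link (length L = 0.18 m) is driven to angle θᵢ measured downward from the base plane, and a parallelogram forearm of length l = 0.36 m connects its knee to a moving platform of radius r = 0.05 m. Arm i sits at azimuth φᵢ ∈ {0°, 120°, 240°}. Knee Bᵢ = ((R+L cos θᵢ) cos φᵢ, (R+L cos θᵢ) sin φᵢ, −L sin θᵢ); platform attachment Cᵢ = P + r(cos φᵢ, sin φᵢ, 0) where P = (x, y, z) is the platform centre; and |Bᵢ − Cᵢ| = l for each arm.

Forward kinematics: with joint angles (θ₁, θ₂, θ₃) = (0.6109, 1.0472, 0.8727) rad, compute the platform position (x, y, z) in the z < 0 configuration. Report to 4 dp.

(0.0463, -0.0219, -0.3139)

φ1=0.0°: virtual centre (0.3374, 0.0000, -0.1032), radius l
φ2=120.0°: virtual centre (-0.1400, 0.2425, -0.1559), radius l
φ3=240.0°: virtual centre (-0.1528, -0.2647, -0.1379), radius l
subtract pairs → two planes through P
linear system: -0.9549x+0.4850y = -0.0218−-0.1053z; -0.9806x+-0.5295y = -0.0121−-0.0693z
det = 0.9812;  x = 0.0177+-0.0911z,  y = -0.0101+0.0378z
sphere 1 gives Az²+Bz+C=0 with A=1.0097, B=0.2640, C=-0.0166;  B²−4AC=0.1368;  roots -0.3139, 0.0525;  negative root z = -0.3139
x = 0.0463, y = -0.0219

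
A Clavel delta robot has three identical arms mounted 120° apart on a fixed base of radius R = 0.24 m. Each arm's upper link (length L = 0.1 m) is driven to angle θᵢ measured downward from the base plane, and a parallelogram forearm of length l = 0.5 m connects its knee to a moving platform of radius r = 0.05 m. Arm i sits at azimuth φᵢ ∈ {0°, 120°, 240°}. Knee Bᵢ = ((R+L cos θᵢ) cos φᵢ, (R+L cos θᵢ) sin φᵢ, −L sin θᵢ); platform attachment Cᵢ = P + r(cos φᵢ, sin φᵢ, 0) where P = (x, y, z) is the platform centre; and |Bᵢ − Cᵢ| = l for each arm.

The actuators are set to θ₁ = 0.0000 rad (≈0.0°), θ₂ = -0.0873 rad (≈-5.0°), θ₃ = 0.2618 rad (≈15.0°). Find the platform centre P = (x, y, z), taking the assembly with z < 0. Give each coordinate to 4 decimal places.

(0.0091, 0.0298, -0.4125)

O1 = (0.2900·cos0.0°, 0.2900·sin0.0°, 0.0000) = (0.2900, 0.0000, 0.0000)
O2 = (0.2896·cos120.0°, 0.2896·sin120.0°, 0.0087) = (-0.1448, 0.2508, 0.0087)
arm 3 at φ=240.0°: ρ3 = 0.2866;  O3 = (-0.1433, -0.2482, -0.0259)
|O₂|²−|O₁|² = -0.0001;  |O₃|²−|O₁|² = -0.0013
plane₁₂: -0.8696x+0.5016y+0.0174z = -0.0001
det = 0.8664;  x = 0.0008+-0.0200z,  y = 0.0012+-0.0694z
into |P−O₁|² = l²: 1.0052z² + 0.0114z + -0.1664 = 0;  Δ = 0.6691;  z = -0.4125 or 0.4012 → z<0 root = -0.4125
x = 0.0091, y = 0.0298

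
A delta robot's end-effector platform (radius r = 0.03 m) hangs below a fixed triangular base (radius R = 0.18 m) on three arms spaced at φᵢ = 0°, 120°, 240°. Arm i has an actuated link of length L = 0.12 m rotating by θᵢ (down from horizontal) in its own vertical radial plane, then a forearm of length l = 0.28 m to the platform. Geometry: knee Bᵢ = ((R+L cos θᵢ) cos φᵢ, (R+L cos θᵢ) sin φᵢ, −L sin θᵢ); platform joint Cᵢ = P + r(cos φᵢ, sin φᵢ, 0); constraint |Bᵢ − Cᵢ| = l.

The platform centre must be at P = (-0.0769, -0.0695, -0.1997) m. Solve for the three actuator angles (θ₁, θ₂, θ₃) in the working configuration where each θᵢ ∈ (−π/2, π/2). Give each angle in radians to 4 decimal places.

θ₁ = 1.3089, θ₂ = 0.9604, θ₃ = -0.1747

φ1=0.0° → target in arm frame (-0.0769, -0.0695)
  A=0.2269, B=-0.1997, C=(l²−L²−A²−y'²−z²)/(2L)=-0.1341
  γ=atan2(-0.1997,0.2269)=-0.7217;  ψ=arccos(-0.4438)=2.0306;  θ1=γ+ψ≈1.3089
φ2=120.0° → target in arm frame (-0.0217, 0.1013)
  A cos θ + B sin θ = C:  0.1717·cos θ + -0.1997·sin θ = -0.0652
  θ2 = atan2(B,A) + arccos(C/0.2634) = 0.9604
arm 3 (φ=240.0°): x'=0.0986, y'=-0.0318
  A=0.0514, B=-0.1997, C=(l²−L²−A²−y'²−z²)/(2L)=0.0853
  θ3 = atan2(B,A) + arccos(C/0.2062) = -0.1747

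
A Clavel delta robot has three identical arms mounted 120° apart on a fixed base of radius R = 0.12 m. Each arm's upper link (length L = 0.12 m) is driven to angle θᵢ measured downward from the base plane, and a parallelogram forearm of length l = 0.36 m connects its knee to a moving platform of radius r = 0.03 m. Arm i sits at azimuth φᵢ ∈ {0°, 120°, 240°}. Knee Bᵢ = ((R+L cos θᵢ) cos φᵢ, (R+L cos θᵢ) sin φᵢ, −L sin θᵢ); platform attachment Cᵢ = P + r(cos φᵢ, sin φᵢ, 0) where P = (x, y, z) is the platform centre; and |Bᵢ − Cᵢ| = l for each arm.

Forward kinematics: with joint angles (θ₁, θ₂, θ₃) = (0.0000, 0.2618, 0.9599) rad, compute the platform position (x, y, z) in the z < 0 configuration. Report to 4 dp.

(0.0841, 0.0889, -0.3253)

φ1=0.0°: virtual centre (0.2100, 0.0000, 0.0000), radius l
φ2=120.0°: virtual centre (-0.1030, 0.1783, -0.0311), radius l
arm 3 at φ=240.0°: e+L cos θ3 = 0.1588;  S3 = (-0.0794, -0.1376, -0.0983)
subtract pairs → two planes through P
linear system: -0.6259x+0.3566y = -0.0007−-0.0621z; -0.5788x+-0.2751y = -0.0092−-0.1966z
Cramer: x(z) = 0.0092-0.2303z;  y(z) = 0.0141-0.2300z
quadratic in z: (1.1060)z²+(0.0860)z+(-0.0891)=0, √Δ=0.6336 → z ∈ {-0.3253, 0.2476}; z = -0.3253 (taking z<0)
x = 0.0841, y = 0.0889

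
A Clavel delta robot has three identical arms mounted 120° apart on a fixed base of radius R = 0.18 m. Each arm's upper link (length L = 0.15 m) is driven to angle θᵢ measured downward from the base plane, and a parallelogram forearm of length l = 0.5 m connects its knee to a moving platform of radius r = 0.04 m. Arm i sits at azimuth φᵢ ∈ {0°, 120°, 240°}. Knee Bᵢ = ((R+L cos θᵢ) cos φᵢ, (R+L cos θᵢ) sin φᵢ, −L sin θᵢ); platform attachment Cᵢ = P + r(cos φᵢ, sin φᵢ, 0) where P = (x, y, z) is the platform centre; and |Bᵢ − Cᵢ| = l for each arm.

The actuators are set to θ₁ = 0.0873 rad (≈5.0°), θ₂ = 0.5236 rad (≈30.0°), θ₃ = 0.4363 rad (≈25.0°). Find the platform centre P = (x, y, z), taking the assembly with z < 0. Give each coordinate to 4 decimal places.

arm 1 at φ=0.0°: e+L cos θ1 = 0.2894;  centre 1 = (0.2894, 0.0000, -0.0131)
centre 2 = (0.2699·cos120.0°, 0.2699·sin120.0°, -0.0750) = (-0.1350, 0.2337, -0.0750)
φ3=240.0°: virtual centre (-0.1380, -0.2390, -0.0634), radius l
subtract pairs → two planes through P
[-0.8488 0.4675 -0.1238]·P = -0.0055;  [-0.8548 -0.4780 -0.1006]·P = -0.0038
Cramer: x(z) = 0.0054-0.1319z;  y(z) = -0.0018+0.0254z
into |P−centre ₁|² = l²: 1.0180z² + 0.1010z + -0.1692 = 0;  Δ = 0.6991;  z = -0.4603 or 0.3611 → z<0 root = -0.4603
x = 0.0662, y = -0.0135

(0.0662, -0.0135, -0.4603)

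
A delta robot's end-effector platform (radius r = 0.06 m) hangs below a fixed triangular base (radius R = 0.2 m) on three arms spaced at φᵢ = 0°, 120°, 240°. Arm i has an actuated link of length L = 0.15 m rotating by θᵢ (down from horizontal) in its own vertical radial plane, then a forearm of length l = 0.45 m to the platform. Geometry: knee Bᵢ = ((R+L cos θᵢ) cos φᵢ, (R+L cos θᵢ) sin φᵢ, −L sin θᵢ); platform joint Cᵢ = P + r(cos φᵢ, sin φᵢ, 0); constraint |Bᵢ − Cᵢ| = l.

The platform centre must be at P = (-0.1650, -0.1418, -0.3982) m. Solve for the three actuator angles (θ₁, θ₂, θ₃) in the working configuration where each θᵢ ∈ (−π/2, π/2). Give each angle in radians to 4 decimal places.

rotate P by −φ1: (-0.1650, -0.1418, -0.3982)
  A cos θ + B sin θ = C:  0.3050·cos θ + -0.3982·sin θ = -0.3057
  θ1 = atan2(B,A) + arccos(C/0.5016) = 1.3089
arm 2 (φ=120.0°): x'=-0.0403, y'=0.2138
  e−x'=0.1803;  (l²−L²−(e−x')²−y'²−z²)/2L = -0.1893
  θ2 = atan2(B,A) + arccos(C/0.4371) = 0.8730
arm 3 (φ=240.0°): x'=0.2053, y'=-0.0720
  A=-0.0653, B=-0.3982, C=(l²−L²−A²−y'²−z²)/(2L)=0.0400
  √(A²+B²)=0.4035;  θ3 = -1.7333+1.4716 ≈ -0.2617

θ₁ = 1.3089, θ₂ = 0.8730, θ₃ = -0.2617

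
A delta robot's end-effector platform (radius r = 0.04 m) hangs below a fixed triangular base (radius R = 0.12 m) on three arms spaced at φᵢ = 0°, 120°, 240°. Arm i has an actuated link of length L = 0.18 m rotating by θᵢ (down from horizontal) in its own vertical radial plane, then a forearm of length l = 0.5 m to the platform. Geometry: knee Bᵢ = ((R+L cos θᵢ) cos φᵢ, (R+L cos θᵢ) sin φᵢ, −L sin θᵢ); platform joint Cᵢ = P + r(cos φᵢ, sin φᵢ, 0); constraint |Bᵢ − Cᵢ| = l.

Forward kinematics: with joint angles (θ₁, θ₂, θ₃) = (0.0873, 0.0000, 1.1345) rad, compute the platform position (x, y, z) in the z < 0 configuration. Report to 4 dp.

(0.1192, 0.2365, -0.4334)

centre 1 = (0.2593·cos0.0°, 0.2593·sin0.0°, -0.0157) = (0.2593, 0.0000, -0.0157)
centre 2 = (0.2600·cos120.0°, 0.2600·sin120.0°, 0.0000) = (-0.1300, 0.2252, 0.0000)
centre 3 = (0.1561·cos240.0°, 0.1561·sin240.0°, -0.1631) = (-0.0780, -0.1352, -0.1631)
eliminate P² terms by subtracting sphere 1 from 2 and 3
linear system: -0.7786x+0.4503y = 0.0001−0.0314z; -0.6747x+-0.2703y = -0.0165−-0.2949z
Cramer: x(z) = 0.0144-0.2417z;  y(z) = 0.0252-0.4876z
quadratic in z: (1.2962)z²+(0.1252)z+(-0.1891)=0, √Δ=0.9982 → z ∈ {-0.4334, 0.3367}; z = -0.4334 (taking z<0)
x = 0.1192, y = 0.2365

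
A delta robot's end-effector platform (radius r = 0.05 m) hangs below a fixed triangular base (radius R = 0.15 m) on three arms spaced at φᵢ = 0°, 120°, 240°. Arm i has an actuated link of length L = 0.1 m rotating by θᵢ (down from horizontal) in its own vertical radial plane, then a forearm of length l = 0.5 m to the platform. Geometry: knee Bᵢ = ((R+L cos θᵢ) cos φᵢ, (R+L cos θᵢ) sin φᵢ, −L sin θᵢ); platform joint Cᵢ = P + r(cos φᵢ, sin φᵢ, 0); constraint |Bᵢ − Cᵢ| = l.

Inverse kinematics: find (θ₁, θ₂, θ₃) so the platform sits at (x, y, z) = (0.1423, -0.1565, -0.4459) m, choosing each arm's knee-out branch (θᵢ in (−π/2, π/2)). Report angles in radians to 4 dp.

θ₁ = -0.2616, θ₂ = 1.1345, θ₃ = 0.0874

rotate P by −φ1: (0.1423, -0.1565, -0.4459)
  A=-0.0423, B=-0.4459, C=(l²−L²−A²−y'²−z²)/(2L)=0.0745
  θ1 = atan2(B,A) + arccos(C/0.4479) = -0.2616
arm 2 (φ=120.0°): x'=-0.2067, y'=-0.0450
  e−x'=0.3067;  (l²−L²−(e−x')²−y'²−z²)/2L = -0.2745
  √(A²+B²)=0.5412;  θ2 = -0.9683+2.1028 ≈ 1.1345
arm 3 (φ=240.0°): x'=0.0644, y'=0.2015
  e−x'=0.0356;  (l²−L²−(e−x')²−y'²−z²)/2L = -0.0035
  θ3 = atan2(B,A) + arccos(C/0.4473) = 0.0874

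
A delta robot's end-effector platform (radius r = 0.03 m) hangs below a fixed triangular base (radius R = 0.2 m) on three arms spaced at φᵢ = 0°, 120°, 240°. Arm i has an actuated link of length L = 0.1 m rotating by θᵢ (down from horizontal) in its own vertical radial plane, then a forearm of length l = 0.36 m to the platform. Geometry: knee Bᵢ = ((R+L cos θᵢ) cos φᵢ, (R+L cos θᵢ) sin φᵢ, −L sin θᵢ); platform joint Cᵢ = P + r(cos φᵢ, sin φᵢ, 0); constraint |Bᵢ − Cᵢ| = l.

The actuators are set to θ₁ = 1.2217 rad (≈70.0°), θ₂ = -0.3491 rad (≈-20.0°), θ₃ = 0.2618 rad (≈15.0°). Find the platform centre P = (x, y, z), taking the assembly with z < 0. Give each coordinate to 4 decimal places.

(-0.1090, 0.0344, -0.2680)

φ1=0.0°: virtual centre (0.2042, 0.0000, -0.0940), radius l
arm 2 at φ=120.0°: e+L cos θ2 = 0.2640;  O2 = (-0.1320, 0.2286, 0.0342)
φ3=240.0°: virtual centre (-0.1333, -0.2309, -0.0259), radius l
|O₂|²−|O₁|² = 0.0203;  |O₃|²−|O₁|² = 0.0212
plane₁₂: -0.6724x+0.4572y+0.2563z = 0.0203
Cramer: x(z) = -0.0308+0.2918z;  y(z) = -0.0009-0.1316z
into |P−O₁|² = l²: 1.1024z² + 0.0510z + -0.0655 = 0;  Δ = 0.2916;  z = -0.2680 or 0.2218 → z<0 root = -0.2680
x = -0.1090, y = 0.0344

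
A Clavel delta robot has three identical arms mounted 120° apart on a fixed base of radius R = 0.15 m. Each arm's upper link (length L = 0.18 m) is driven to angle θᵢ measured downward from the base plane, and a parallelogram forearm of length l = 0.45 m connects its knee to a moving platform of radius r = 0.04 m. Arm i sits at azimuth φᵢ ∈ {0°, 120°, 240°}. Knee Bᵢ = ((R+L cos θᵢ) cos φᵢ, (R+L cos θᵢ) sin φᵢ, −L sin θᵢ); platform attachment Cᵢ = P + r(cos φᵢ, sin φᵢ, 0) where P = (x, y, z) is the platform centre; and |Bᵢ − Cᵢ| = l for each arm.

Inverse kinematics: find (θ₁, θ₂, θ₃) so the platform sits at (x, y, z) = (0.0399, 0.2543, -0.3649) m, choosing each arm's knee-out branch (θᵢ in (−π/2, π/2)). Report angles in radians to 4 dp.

θ₁ = 0.4362, θ₂ = -0.2621, θ₃ = 1.3089

φ1=0.0° → target in arm frame (0.0399, 0.2543)
  A cos θ + B sin θ = C:  0.0701·cos θ + -0.3649·sin θ = -0.0907
  θ1 = atan2(B,A) + arccos(C/0.3716) = 0.4362
rotate P by −φ2: (0.2003, -0.1617, -0.3649)
  A=-0.0903, B=-0.3649, C=(l²−L²−A²−y'²−z²)/(2L)=0.0074
  γ=atan2(-0.3649,-0.0903)=-1.8133;  ψ=arccos(0.0196)=1.5512;  θ2=γ+ψ≈-0.2621
φ3=240.0° → target in arm frame (-0.2402, -0.0926)
  A=0.3502, B=-0.3649, C=(l²−L²−A²−y'²−z²)/(2L)=-0.2618
  √(A²+B²)=0.5057;  θ3 = -0.8060+2.1149 ≈ 1.3089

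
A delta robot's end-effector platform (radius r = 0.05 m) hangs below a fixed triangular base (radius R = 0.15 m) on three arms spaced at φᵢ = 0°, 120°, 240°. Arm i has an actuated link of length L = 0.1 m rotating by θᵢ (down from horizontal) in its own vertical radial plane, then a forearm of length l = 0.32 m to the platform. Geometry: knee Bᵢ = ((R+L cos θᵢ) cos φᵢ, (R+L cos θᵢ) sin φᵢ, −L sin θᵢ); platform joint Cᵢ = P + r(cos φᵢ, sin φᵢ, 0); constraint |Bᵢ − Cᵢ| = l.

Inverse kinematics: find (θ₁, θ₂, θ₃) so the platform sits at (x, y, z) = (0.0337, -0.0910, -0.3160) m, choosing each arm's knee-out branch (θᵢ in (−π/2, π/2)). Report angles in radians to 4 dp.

φ1=0.0° → target in arm frame (0.0337, -0.0910)
  e−x'=0.0663;  (l²−L²−(e−x')²−y'²−z²)/2L = -0.1007
  √(A²+B²)=0.3229;  θ1 = -1.3640+1.8878 ≈ 0.5239
arm 2 (φ=120.0°): x'=-0.0957, y'=0.0163
  A cos θ + B sin θ = C:  0.1957·cos θ + -0.3160·sin θ = -0.2300
  γ=atan2(-0.3160,0.1957)=-1.0164;  ψ=arccos(-0.6189)=2.2381;  θ2=γ+ψ≈1.2217
φ3=240.0° → target in arm frame (0.0620, 0.0747)
  e−x'=0.0380;  (l²−L²−(e−x')²−y'²−z²)/2L = -0.0724
  θ3 = atan2(B,A) + arccos(C/0.3183) = 0.3493

θ₁ = 0.5239, θ₂ = 1.2217, θ₃ = 0.3493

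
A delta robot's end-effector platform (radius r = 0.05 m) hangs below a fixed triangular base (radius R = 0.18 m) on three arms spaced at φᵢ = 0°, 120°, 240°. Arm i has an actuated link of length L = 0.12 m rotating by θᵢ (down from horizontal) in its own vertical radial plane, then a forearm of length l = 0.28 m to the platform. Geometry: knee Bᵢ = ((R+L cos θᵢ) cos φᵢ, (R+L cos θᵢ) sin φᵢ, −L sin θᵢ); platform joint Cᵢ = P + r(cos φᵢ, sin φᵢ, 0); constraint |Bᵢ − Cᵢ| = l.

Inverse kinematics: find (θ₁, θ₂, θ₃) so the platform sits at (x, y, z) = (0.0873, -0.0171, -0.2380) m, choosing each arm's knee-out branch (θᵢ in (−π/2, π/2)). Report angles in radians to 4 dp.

rotate P by −φ1: (0.0873, -0.0171, -0.2380)
  A=0.0427, B=-0.2380, C=(l²−L²−A²−y'²−z²)/(2L)=0.0218
  √(A²+B²)=0.2418;  θ1 = -1.3933+1.4804 ≈ 0.0871
φ2=120.0° → target in arm frame (-0.0585, -0.0671)
  A=0.1885, B=-0.2380, C=(l²−L²−A²−y'²−z²)/(2L)=-0.1361
  γ=atan2(-0.2380,0.1885)=-0.9010;  ψ=arccos(-0.4482)=2.0356;  θ2=γ+ψ≈1.1345
φ3=240.0° → target in arm frame (-0.0288, 0.0842)
  A cos θ + B sin θ = C:  0.1588·cos θ + -0.2380·sin θ = -0.1040
  θ3 = atan2(B,A) + arccos(C/0.2861) = 0.9604

θ₁ = 0.0871, θ₂ = 1.1345, θ₃ = 0.9604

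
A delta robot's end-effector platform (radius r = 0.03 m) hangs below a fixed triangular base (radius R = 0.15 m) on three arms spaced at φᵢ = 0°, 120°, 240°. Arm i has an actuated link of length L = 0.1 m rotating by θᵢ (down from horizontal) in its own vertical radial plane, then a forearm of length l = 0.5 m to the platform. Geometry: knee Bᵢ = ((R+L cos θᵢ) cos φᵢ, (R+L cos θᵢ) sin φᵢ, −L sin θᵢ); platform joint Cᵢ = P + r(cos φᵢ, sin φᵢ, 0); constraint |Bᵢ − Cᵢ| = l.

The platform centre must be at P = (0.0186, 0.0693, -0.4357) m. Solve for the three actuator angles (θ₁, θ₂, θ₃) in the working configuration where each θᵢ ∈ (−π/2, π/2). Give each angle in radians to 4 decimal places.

arm 1 (φ=0.0°): x'=0.0186, y'=0.0693
  A=0.1014, B=-0.4357, C=(l²−L²−A²−y'²−z²)/(2L)=0.1754
  γ=atan2(-0.4357,0.1014)=-1.3421;  ψ=arccos(0.3921)=1.1679;  θ1=γ+ψ≈-0.1743
rotate P by −φ2: (0.0507, -0.0508, -0.4357)
  A cos θ + B sin θ = C:  0.0693·cos θ + -0.4357·sin θ = 0.2139
  √(A²+B²)=0.4412;  θ2 = -1.4131+1.0645 ≈ -0.3486
rotate P by −φ3: (-0.0693, -0.0185, -0.4357)
  A=0.1893, B=-0.4357, C=(l²−L²−A²−y'²−z²)/(2L)=0.0699
  γ=atan2(-0.4357,0.1893)=-1.1609;  ψ=arccos(0.1472)=1.4231;  θ3=γ+ψ≈0.2622

θ₁ = -0.1743, θ₂ = -0.3486, θ₃ = 0.2622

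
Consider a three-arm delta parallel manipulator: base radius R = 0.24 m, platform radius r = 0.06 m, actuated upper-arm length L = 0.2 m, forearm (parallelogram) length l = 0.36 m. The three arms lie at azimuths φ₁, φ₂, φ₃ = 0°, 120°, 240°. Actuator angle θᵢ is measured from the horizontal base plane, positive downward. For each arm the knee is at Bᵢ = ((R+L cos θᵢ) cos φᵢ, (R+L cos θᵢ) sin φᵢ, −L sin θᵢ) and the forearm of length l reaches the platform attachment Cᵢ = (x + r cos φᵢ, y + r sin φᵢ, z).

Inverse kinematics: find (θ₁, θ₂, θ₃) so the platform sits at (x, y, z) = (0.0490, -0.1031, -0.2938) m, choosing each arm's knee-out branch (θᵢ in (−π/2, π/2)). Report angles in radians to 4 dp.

φ1=0.0° → target in arm frame (0.0490, -0.1031)
  A=0.1310, B=-0.2938, C=(l²−L²−A²−y'²−z²)/(2L)=-0.0613
  θ1 = atan2(B,A) + arccos(C/0.3217) = 0.6111
φ2=120.0° → target in arm frame (-0.1138, 0.0091)
  A cos θ + B sin θ = C:  0.2938·cos θ + -0.2938·sin θ = -0.2078
  √(A²+B²)=0.4155;  θ2 = -0.7854+2.0945 ≈ 1.3091
rotate P by −φ3: (0.0648, 0.0940, -0.2938)
  A=0.1152, B=-0.2938, C=(l²−L²−A²−y'²−z²)/(2L)=-0.0471
  θ3 = atan2(B,A) + arccos(C/0.3156) = 0.5234

θ₁ = 0.6111, θ₂ = 1.3091, θ₃ = 0.5234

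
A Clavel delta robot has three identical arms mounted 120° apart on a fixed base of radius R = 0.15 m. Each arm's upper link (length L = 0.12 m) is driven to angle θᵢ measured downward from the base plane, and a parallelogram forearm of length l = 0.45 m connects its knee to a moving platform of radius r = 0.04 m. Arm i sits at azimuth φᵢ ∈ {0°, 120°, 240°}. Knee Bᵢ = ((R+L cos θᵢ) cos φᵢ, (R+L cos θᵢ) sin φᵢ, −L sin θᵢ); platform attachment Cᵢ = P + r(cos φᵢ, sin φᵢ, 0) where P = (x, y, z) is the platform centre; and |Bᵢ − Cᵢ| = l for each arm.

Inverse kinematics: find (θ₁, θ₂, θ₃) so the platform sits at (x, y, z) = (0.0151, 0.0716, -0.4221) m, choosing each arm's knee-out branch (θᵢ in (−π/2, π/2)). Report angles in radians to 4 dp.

θ₁ = 0.2616, θ₂ = 0.0872, θ₃ = 0.6111

arm 1 (φ=0.0°): x'=0.0151, y'=0.0716
  e−x'=0.0949;  (l²−L²−(e−x')²−y'²−z²)/2L = -0.0175
  √(A²+B²)=0.4326;  θ1 = -1.3496+1.6113 ≈ 0.2616
rotate P by −φ2: (0.0545, -0.0489, -0.4221)
  A=0.0555, B=-0.4221, C=(l²−L²−A²−y'²−z²)/(2L)=0.0186
  γ=atan2(-0.4221,0.0555)=-1.4400;  ψ=arccos(0.0436)=1.5272;  θ2=γ+ψ≈0.0872
φ3=240.0° → target in arm frame (-0.0696, -0.0227)
  A cos θ + B sin θ = C:  0.1796·cos θ + -0.4221·sin θ = -0.0951
  γ=atan2(-0.4221,0.1796)=-1.1686;  ψ=arccos(-0.2073)=1.7796;  θ3=γ+ψ≈0.6111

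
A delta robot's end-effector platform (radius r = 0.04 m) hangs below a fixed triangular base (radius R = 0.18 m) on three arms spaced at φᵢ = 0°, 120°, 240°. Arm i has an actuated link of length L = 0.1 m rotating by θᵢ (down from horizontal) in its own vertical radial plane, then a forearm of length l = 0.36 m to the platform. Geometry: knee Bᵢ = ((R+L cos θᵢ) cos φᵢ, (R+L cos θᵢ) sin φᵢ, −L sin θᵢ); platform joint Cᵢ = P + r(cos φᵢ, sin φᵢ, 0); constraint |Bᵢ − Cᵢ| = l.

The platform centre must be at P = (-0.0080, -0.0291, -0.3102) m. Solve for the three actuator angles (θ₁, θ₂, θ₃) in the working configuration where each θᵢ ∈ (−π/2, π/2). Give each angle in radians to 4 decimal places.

θ₁ = 0.4361, θ₂ = 0.5232, θ₃ = 0.1747

rotate P by −φ1: (-0.0080, -0.0291, -0.3102)
  e−x'=0.1480;  (l²−L²−(e−x')²−y'²−z²)/2L = 0.0031
  √(A²+B²)=0.3437;  θ1 = -1.1256+1.5617 ≈ 0.4361
arm 2 (φ=120.0°): x'=-0.0212, y'=0.0215
  A cos θ + B sin θ = C:  0.1612·cos θ + -0.3102·sin θ = -0.0154
  γ=atan2(-0.3102,0.1612)=-1.0915;  ψ=arccos(-0.0439)=1.6147;  θ2=γ+ψ≈0.5232
arm 3 (φ=240.0°): x'=0.0292, y'=0.0076
  A=0.1108, B=-0.3102, C=(l²−L²−A²−y'²−z²)/(2L)=0.0552
  θ3 = atan2(B,A) + arccos(C/0.3294) = 0.1747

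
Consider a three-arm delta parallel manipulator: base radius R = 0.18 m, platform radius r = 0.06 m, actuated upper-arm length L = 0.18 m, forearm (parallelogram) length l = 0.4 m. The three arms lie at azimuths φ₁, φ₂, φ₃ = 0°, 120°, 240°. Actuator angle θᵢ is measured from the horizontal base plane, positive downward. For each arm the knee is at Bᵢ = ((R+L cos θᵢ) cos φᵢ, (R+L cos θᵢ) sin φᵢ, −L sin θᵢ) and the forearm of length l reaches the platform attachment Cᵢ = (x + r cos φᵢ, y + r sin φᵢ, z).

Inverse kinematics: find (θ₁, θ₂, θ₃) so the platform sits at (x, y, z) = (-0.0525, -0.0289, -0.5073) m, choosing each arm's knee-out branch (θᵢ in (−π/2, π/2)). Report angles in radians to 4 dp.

θ₁ = 1.3091, θ₂ = 1.1345, θ₃ = 0.9602

rotate P by −φ1: (-0.0525, -0.0289, -0.5073)
  e−x'=0.1725;  (l²−L²−(e−x')²−y'²−z²)/2L = -0.4454
  γ=atan2(-0.5073,0.1725)=-1.2430;  ψ=arccos(-0.8312)=2.5521;  θ1=γ+ψ≈1.3091
rotate P by −φ2: (0.0012, 0.0599, -0.5073)
  A cos θ + B sin θ = C:  0.1188·cos θ + -0.5073·sin θ = -0.4096
  γ=atan2(-0.5073,0.1188)=-1.3408;  ψ=arccos(-0.7861)=2.4753;  θ2=γ+ψ≈1.1345
φ3=240.0° → target in arm frame (0.0513, -0.0310)
  e−x'=0.0687;  (l²−L²−(e−x')²−y'²−z²)/2L = -0.3762
  γ=atan2(-0.5073,0.0687)=-1.4362;  ψ=arccos(-0.7349)=2.3963;  θ3=γ+ψ≈0.9602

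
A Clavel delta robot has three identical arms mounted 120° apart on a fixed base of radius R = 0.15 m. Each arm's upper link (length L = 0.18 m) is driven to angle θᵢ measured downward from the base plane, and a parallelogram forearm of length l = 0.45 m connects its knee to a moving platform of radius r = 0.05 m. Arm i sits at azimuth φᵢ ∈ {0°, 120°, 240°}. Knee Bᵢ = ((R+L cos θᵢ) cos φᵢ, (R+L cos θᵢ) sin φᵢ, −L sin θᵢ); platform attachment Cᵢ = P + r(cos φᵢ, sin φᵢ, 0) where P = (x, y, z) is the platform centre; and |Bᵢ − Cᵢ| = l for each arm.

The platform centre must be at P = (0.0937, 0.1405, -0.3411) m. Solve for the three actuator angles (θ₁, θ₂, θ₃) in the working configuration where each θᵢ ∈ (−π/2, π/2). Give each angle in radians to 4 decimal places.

θ₁ = -0.2618, θ₂ = -0.1741, θ₃ = 0.7854

arm 1 (φ=0.0°): x'=0.0937, y'=0.1405
  A=0.0063, B=-0.3411, C=(l²−L²−A²−y'²−z²)/(2L)=0.0944
  γ=atan2(-0.3411,0.0063)=-1.5523;  ψ=arccos(0.2766)=1.2905;  θ1=γ+ψ≈-0.2618
rotate P by −φ2: (0.0748, -0.1514, -0.3411)
  A=0.0252, B=-0.3411, C=(l²−L²−A²−y'²−z²)/(2L)=0.0839
  θ2 = atan2(B,A) + arccos(C/0.3420) = -0.1741
arm 3 (φ=240.0°): x'=-0.1685, y'=0.0109
  A=0.2685, B=-0.3411, C=(l²−L²−A²−y'²−z²)/(2L)=-0.0513
  √(A²+B²)=0.4341;  θ3 = -0.9039+1.6893 ≈ 0.7854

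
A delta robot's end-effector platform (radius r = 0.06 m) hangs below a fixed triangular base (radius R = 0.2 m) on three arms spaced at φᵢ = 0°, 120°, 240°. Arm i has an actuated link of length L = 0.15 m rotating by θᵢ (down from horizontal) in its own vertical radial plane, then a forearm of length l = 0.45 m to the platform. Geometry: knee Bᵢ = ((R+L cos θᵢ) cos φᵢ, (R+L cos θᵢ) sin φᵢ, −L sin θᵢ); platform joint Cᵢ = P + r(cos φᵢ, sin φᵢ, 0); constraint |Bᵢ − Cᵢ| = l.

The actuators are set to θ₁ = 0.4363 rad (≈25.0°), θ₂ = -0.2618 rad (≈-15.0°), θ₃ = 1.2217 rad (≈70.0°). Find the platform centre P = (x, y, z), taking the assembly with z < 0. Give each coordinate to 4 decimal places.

S1 = (0.2759·cos0.0°, 0.2759·sin0.0°, -0.0634) = (0.2759, 0.0000, -0.0634)
arm 2 at φ=120.0°: (R−r)+L cos θ2 = 0.2849;  S2 = (-0.1424, 0.2467, 0.0388)
arm 3 at φ=240.0°: (R−r)+L cos θ3 = 0.1913;  S3 = (-0.0957, -0.1657, -0.1410)
subtract pairs → two planes through P
linear system: -0.8368x+0.4934y = 0.0025−0.2044z; -0.7432x+-0.3314y = -0.0237−-0.1551z
det = 0.6440;  x = 0.0169+-0.0137z,  y = 0.0337+-0.4375z
quadratic in z: (1.1916)z²+(0.1044)z+(-0.1302)=0, √Δ=0.7947 → z ∈ {-0.3773, 0.2897}; z = -0.3773 (taking z<0)
x = 0.0220, y = 0.1987

(0.0220, 0.1987, -0.3773)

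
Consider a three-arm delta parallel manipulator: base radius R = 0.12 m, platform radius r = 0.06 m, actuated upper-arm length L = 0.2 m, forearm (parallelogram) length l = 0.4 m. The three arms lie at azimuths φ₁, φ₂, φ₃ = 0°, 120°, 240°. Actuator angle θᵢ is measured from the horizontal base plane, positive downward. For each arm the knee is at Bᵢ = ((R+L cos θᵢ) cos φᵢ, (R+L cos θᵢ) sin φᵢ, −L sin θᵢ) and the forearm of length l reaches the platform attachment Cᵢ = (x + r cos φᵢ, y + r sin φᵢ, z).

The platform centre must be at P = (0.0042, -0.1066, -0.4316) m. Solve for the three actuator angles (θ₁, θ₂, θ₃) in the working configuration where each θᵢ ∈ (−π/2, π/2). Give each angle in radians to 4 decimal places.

arm 1 (φ=0.0°): x'=0.0042, y'=-0.1066
  e−x'=0.0558;  (l²−L²−(e−x')²−y'²−z²)/2L = -0.2019
  θ1 = atan2(B,A) + arccos(C/0.4352) = 0.6110
φ2=120.0° → target in arm frame (-0.0944, 0.0497)
  A cos θ + B sin θ = C:  0.1544·cos θ + -0.4316·sin θ = -0.2315
  γ=atan2(-0.4316,0.1544)=-1.2272;  ψ=arccos(-0.5050)=2.1001;  θ2=γ+ψ≈0.8729
φ3=240.0° → target in arm frame (0.0902, 0.0569)
  A=-0.0302, B=-0.4316, C=(l²−L²−A²−y'²−z²)/(2L)=-0.1761
  √(A²+B²)=0.4327;  θ3 = -1.6407+1.9899 ≈ 0.3492

θ₁ = 0.6110, θ₂ = 0.8729, θ₃ = 0.3492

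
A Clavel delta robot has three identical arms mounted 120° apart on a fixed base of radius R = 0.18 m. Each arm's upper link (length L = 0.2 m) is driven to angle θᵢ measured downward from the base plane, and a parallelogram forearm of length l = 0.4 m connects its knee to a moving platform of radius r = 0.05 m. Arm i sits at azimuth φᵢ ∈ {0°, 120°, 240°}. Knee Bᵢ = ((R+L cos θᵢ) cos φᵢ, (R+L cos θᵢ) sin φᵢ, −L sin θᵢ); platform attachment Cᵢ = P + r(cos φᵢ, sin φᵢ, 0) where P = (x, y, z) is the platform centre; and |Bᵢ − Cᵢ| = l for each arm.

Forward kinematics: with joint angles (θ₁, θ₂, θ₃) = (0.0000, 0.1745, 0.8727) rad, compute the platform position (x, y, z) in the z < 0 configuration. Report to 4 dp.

(0.0737, 0.0910, -0.2933)

φ1=0.0°: virtual centre (0.3300, 0.0000, 0.0000), radius l
S2 = (0.3270·cos120.0°, 0.3270·sin120.0°, -0.0347) = (-0.1635, 0.2832, -0.0347)
arm 3 at φ=240.0°: (R−r)+L cos θ3 = 0.2586;  S3 = (-0.1293, -0.2239, -0.1532)
|S₂|²−|S₁|² = -0.0008;  |S₃|²−|S₁|² = -0.0186
[-0.9870 0.5663 -0.0694]·P = -0.0008;  [-0.9186 -0.4478 -0.3064]·P = -0.0186
Cramer: x(z) = 0.0113-0.2127z;  y(z) = 0.0183-0.2480z
into |P−S₁|² = l²: 1.1067z² + 0.1265z + -0.0581 = 0;  Δ = 0.2732;  z = -0.2933 or 0.1790 → z<0 root = -0.2933
x = 0.0737, y = 0.0910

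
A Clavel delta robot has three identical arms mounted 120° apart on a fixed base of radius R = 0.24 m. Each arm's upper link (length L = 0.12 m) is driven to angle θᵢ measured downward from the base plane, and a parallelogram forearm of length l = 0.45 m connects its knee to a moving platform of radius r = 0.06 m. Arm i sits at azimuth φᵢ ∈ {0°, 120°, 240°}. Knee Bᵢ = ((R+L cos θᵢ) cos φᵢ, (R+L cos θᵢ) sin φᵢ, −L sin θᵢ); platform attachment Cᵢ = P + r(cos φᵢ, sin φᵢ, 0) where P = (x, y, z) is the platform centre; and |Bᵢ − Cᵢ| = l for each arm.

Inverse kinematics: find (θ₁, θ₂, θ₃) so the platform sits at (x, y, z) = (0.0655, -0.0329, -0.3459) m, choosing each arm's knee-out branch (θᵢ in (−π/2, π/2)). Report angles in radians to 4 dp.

arm 1 (φ=0.0°): x'=0.0655, y'=-0.0329
  A=0.1145, B=-0.3459, C=(l²−L²−A²−y'²−z²)/(2L)=0.2261
  √(A²+B²)=0.3644;  θ1 = -1.2511+0.9014 ≈ -0.3497
arm 2 (φ=120.0°): x'=-0.0612, y'=-0.0403
  A=0.2412, B=-0.3459, C=(l²−L²−A²−y'²−z²)/(2L)=0.0360
  γ=atan2(-0.3459,0.2412)=-0.9618;  ψ=arccos(0.0853)=1.4854;  θ2=γ+ψ≈0.5236
arm 3 (φ=240.0°): x'=-0.0043, y'=0.0732
  e−x'=0.1843;  (l²−L²−(e−x')²−y'²−z²)/2L = 0.1214
  θ3 = atan2(B,A) + arccos(C/0.3919) = 0.1744

θ₁ = -0.3497, θ₂ = 0.5236, θ₃ = 0.1744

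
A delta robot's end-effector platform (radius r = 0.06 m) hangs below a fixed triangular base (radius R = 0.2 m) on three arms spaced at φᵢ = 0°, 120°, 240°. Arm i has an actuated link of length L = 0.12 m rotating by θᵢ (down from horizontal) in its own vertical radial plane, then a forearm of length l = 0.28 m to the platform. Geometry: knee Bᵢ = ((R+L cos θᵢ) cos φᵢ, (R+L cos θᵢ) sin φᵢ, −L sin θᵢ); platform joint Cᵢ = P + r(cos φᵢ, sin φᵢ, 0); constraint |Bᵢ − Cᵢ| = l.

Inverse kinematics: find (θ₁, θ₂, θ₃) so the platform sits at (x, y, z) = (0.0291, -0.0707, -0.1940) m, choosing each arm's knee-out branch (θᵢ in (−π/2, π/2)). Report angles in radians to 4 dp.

arm 1 (φ=0.0°): x'=0.0291, y'=-0.0707
  e−x'=0.1109;  (l²−L²−(e−x')²−y'²−z²)/2L = 0.0378
  √(A²+B²)=0.2235;  θ1 = -1.0515+1.4009 ≈ 0.3494
arm 2 (φ=120.0°): x'=-0.0758, y'=0.0101
  A=0.2158, B=-0.1940, C=(l²−L²−A²−y'²−z²)/(2L)=-0.0846
  θ2 = atan2(B,A) + arccos(C/0.2902) = 1.1343
arm 3 (φ=240.0°): x'=0.0467, y'=0.0606
  A cos θ + B sin θ = C:  0.0933·cos θ + -0.1940·sin θ = 0.0583
  √(A²+B²)=0.2153;  θ3 = -1.1224+1.2966 ≈ 0.1742

θ₁ = 0.3494, θ₂ = 1.1343, θ₃ = 0.1742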